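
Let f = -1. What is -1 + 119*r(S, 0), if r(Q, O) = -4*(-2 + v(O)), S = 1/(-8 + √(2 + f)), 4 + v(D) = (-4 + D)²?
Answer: -4761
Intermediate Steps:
v(D) = -4 + (-4 + D)²
S = -⅐ (S = 1/(-8 + √(2 - 1)) = 1/(-8 + √1) = 1/(-8 + 1) = 1/(-7) = -⅐ ≈ -0.14286)
r(Q, O) = 24 - 4*(-4 + O)² (r(Q, O) = -4*(-2 + (-4 + (-4 + O)²)) = -4*(-6 + (-4 + O)²) = 24 - 4*(-4 + O)²)
-1 + 119*r(S, 0) = -1 + 119*(24 - 4*(-4 + 0)²) = -1 + 119*(24 - 4*(-4)²) = -1 + 119*(24 - 4*16) = -1 + 119*(24 - 64) = -1 + 119*(-40) = -1 - 4760 = -4761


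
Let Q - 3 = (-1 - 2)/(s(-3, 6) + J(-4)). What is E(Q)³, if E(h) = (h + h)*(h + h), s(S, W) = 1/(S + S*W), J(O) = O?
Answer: 66182427701415936/377149515625 ≈ 1.7548e+5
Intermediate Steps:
Q = 318/85 (Q = 3 + (-1 - 2)/(1/((-3)*(1 + 6)) - 4) = 3 - 3/(-⅓/7 - 4) = 3 - 3/(-⅓*⅐ - 4) = 3 - 3/(-1/21 - 4) = 3 - 3/(-85/21) = 3 - 3*(-21/85) = 3 + 63/85 = 318/85 ≈ 3.7412)
E(h) = 4*h² (E(h) = (2*h)*(2*h) = 4*h²)
E(Q)³ = (4*(318/85)²)³ = (4*(101124/7225))³ = (404496/7225)³ = 66182427701415936/377149515625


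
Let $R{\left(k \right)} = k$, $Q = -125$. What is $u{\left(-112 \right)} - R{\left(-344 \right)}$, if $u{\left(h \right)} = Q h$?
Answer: $14344$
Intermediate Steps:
$u{\left(h \right)} = - 125 h$
$u{\left(-112 \right)} - R{\left(-344 \right)} = \left(-125\right) \left(-112\right) - -344 = 14000 + 344 = 14344$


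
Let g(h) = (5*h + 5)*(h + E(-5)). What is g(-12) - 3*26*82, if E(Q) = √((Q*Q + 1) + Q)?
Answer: -5736 - 55*√21 ≈ -5988.0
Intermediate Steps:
E(Q) = √(1 + Q + Q²) (E(Q) = √((Q² + 1) + Q) = √((1 + Q²) + Q) = √(1 + Q + Q²))
g(h) = (5 + 5*h)*(h + √21) (g(h) = (5*h + 5)*(h + √(1 - 5 + (-5)²)) = (5 + 5*h)*(h + √(1 - 5 + 25)) = (5 + 5*h)*(h + √21))
g(-12) - 3*26*82 = (5*(-12) + 5*√21 + 5*(-12)² + 5*(-12)*√21) - 3*26*82 = (-60 + 5*√21 + 5*144 - 60*√21) - 78*82 = (-60 + 5*√21 + 720 - 60*√21) - 6396 = (660 - 55*√21) - 6396 = -5736 - 55*√21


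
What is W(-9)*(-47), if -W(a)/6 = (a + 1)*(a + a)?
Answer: 40608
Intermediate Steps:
W(a) = -12*a*(1 + a) (W(a) = -6*(a + 1)*(a + a) = -6*(1 + a)*2*a = -12*a*(1 + a))
W(-9)*(-47) = -12*(-9)*(1 - 9)*(-47) = -12*(-9)*(-8)*(-47) = -864*(-47) = 40608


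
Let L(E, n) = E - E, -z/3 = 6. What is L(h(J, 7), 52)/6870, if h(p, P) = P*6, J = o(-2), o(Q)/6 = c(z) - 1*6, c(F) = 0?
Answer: 0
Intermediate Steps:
z = -18 (z = -3*6 = -18)
o(Q) = -36 (o(Q) = 6*(0 - 1*6) = 6*(0 - 6) = 6*(-6) = -36)
J = -36
h(p, P) = 6*P
L(E, n) = 0
L(h(J, 7), 52)/6870 = 0/6870 = 0*(1/6870) = 0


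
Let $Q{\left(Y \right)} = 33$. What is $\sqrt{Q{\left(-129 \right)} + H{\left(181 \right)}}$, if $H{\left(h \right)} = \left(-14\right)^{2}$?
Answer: $\sqrt{229} \approx 15.133$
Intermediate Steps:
$H{\left(h \right)} = 196$
$\sqrt{Q{\left(-129 \right)} + H{\left(181 \right)}} = \sqrt{33 + 196} = \sqrt{229}$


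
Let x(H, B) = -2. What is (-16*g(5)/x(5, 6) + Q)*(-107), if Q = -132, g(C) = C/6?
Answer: 40232/3 ≈ 13411.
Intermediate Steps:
g(C) = C/6 (g(C) = C*(1/6) = C/6)
(-16*g(5)/x(5, 6) + Q)*(-107) = (-16*(1/6)*5/(-2) - 132)*(-107) = (-40*(-1)/(3*2) - 132)*(-107) = (-16*(-5/12) - 132)*(-107) = (20/3 - 132)*(-107) = -376/3*(-107) = 40232/3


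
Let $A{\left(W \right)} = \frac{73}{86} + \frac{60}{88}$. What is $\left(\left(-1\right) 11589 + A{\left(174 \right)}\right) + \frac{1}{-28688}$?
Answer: $- \frac{14294116827}{1233584} \approx -11587.0$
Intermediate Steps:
$A{\left(W \right)} = \frac{724}{473}$ ($A{\left(W \right)} = 73 \cdot \frac{1}{86} + 60 \cdot \frac{1}{88} = \frac{73}{86} + \frac{15}{22} = \frac{724}{473}$)
$\left(\left(-1\right) 11589 + A{\left(174 \right)}\right) + \frac{1}{-28688} = \left(\left(-1\right) 11589 + \frac{724}{473}\right) + \frac{1}{-28688} = \left(-11589 + \frac{724}{473}\right) - \frac{1}{28688} = - \frac{5480873}{473} - \frac{1}{28688} = - \frac{14294116827}{1233584}$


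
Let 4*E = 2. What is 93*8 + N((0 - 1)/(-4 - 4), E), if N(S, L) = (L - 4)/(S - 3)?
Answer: 17140/23 ≈ 745.22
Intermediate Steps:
E = 1/2 (E = (1/4)*2 = 1/2 ≈ 0.50000)
N(S, L) = (-4 + L)/(-3 + S)
93*8 + N((0 - 1)/(-4 - 4), E) = 93*8 + (-4 + 1/2)/(-3 + (0 - 1)/(-4 - 4)) = 744 - 7/2/(-3 - 1/(-8)) = 744 - 7/2/(-3 - 1*(-1/8)) = 744 - 7/2/(-3 + 1/8) = 744 - 7/2/(-23/8) = 744 - 8/23*(-7/2) = 744 + 28/23 = 17140/23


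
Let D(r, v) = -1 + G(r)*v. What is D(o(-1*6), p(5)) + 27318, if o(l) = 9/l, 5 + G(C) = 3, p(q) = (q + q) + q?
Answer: 27287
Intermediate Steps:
p(q) = 3*q (p(q) = 2*q + q = 3*q)
G(C) = -2 (G(C) = -5 + 3 = -2)
D(r, v) = -1 - 2*v
D(o(-1*6), p(5)) + 27318 = (-1 - 6*5) + 27318 = (-1 - 2*15) + 27318 = (-1 - 30) + 27318 = -31 + 27318 = 27287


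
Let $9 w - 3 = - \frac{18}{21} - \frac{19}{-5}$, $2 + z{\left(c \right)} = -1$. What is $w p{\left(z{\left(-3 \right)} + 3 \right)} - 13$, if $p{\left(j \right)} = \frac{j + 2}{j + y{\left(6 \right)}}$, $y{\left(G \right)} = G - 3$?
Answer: $- \frac{11869}{945} \approx -12.56$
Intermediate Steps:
$y{\left(G \right)} = -3 + G$ ($y{\left(G \right)} = G - 3 = -3 + G$)
$z{\left(c \right)} = -3$ ($z{\left(c \right)} = -2 - 1 = -3$)
$p{\left(j \right)} = \frac{2 + j}{3 + j}$ ($p{\left(j \right)} = \frac{j + 2}{j + \left(-3 + 6\right)} = \frac{2 + j}{j + 3} = \frac{2 + j}{3 + j}$)
$w = \frac{208}{315}$ ($w = \frac{1}{3} + \frac{- \frac{18}{21} - \frac{19}{-5}}{9} = \frac{1}{3} + \frac{\left(-18\right) \frac{1}{21} - - \frac{19}{5}}{9} = \frac{1}{3} + \frac{- \frac{6}{7} + \frac{19}{5}}{9} = \frac{1}{3} + \frac{1}{9} \cdot \frac{103}{35} = \frac{1}{3} + \frac{103}{315} = \frac{208}{315} \approx 0.66032$)
$w p{\left(z{\left(-3 \right)} + 3 \right)} - 13 = \frac{208 \frac{2 + \left(-3 + 3\right)}{3 + \left(-3 + 3\right)}}{315} - 13 = \frac{208 \frac{2 + 0}{3 + 0}}{315} - 13 = \frac{208 \cdot \frac{1}{3} \cdot 2}{315} - 13 = \frac{208}{315} \cdot \frac{2}{3} - 13 = \frac{416}{945} - 13 = - \frac{11869}{945}$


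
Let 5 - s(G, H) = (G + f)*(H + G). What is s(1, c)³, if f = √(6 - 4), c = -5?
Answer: 1593 + 1100*√2 ≈ 3148.6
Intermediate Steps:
f = √2 ≈ 1.4142
s(G, H) = 5 - (G + H)*(G + √2) (s(G, H) = 5 - (G + √2)*(H + G) = 5 - (G + √2)*(G + H) = 5 - (G + H)*(G + √2))
s(1, c)³ = (5 - 1*1² - 1*1*(-5) - 1*1*√2 - 1*(-5)*√2)³ = (5 - 1*1 + 5 - √2 + 5*√2)³ = (5 - 1 + 5 - √2 + 5*√2)³ = (9 + 4*√2)³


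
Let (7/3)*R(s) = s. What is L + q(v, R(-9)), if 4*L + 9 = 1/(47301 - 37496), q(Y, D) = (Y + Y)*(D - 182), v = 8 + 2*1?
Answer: -255280527/68635 ≈ -3719.4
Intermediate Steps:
R(s) = 3*s/7
v = 10 (v = 8 + 2 = 10)
q(Y, D) = 2*Y*(-182 + D) (q(Y, D) = (2*Y)*(-182 + D) = 2*Y*(-182 + D))
L = -22061/9805 (L = -9/4 + 1/(4*(47301 - 37496)) = -9/4 + (1/4)/9805 = -9/4 + (1/4)*(1/9805) = -9/4 + 1/39220 = -22061/9805 ≈ -2.2500)
L + q(v, R(-9)) = -22061/9805 + 2*10*(-182 + (3/7)*(-9)) = -22061/9805 + 2*10*(-182 - 27/7) = -22061/9805 + 2*10*(-1301/7) = -22061/9805 - 26020/7 = -255280527/68635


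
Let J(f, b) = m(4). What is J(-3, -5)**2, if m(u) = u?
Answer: 16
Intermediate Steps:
J(f, b) = 4
J(-3, -5)**2 = 4**2 = 16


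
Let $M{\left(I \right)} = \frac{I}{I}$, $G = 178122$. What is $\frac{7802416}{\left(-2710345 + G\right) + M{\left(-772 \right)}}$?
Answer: $- \frac{3901208}{1266111} \approx -3.0813$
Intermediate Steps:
$M{\left(I \right)} = 1$
$\frac{7802416}{\left(-2710345 + G\right) + M{\left(-772 \right)}} = \frac{7802416}{\left(-2710345 + 178122\right) + 1} = \frac{7802416}{-2532223 + 1} = \frac{7802416}{-2532222} = 7802416 \left(- \frac{1}{2532222}\right) = - \frac{3901208}{1266111}$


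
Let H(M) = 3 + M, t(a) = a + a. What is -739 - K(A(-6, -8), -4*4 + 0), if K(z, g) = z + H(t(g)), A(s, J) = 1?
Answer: -711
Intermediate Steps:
t(a) = 2*a
K(z, g) = 3 + z + 2*g (K(z, g) = z + (3 + 2*g) = 3 + z + 2*g)
-739 - K(A(-6, -8), -4*4 + 0) = -739 - (3 + 1 + 2*(-4*4 + 0)) = -739 - (3 + 1 + 2*(-16 + 0)) = -739 - (3 + 1 + 2*(-16)) = -739 - (3 + 1 - 32) = -739 - 1*(-28) = -739 + 28 = -711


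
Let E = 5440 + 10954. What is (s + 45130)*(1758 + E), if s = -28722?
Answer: 297838016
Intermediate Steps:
E = 16394
(s + 45130)*(1758 + E) = (-28722 + 45130)*(1758 + 16394) = 16408*18152 = 297838016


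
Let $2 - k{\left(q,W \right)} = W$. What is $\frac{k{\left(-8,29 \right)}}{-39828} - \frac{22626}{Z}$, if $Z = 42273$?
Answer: $- \frac{33333591}{62357372} \approx -0.53456$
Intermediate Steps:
$k{\left(q,W \right)} = 2 - W$
$\frac{k{\left(-8,29 \right)}}{-39828} - \frac{22626}{Z} = \frac{2 - 29}{-39828} - \frac{22626}{42273} = \left(2 - 29\right) \left(- \frac{1}{39828}\right) - \frac{2514}{4697} = \left(-27\right) \left(- \frac{1}{39828}\right) - \frac{2514}{4697} = \frac{9}{13276} - \frac{2514}{4697} = - \frac{33333591}{62357372}$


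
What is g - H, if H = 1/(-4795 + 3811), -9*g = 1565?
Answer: -513317/2952 ≈ -173.89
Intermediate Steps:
g = -1565/9 (g = -⅑*1565 = -1565/9 ≈ -173.89)
H = -1/984 (H = 1/(-984) = -1/984 ≈ -0.0010163)
g - H = -1565/9 - 1*(-1/984) = -1565/9 + 1/984 = -513317/2952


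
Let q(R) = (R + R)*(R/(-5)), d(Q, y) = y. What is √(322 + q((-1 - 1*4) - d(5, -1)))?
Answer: √7890/5 ≈ 17.765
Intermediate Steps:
q(R) = -2*R²/5 (q(R) = (2*R)*(R*(-⅕)) = (2*R)*(-R/5) = -2*R²/5)
√(322 + q((-1 - 1*4) - d(5, -1))) = √(322 - 2*((-1 - 1*4) - 1*(-1))²/5) = √(322 - 2*((-1 - 4) + 1)²/5) = √(322 - 2*(-5 + 1)²/5) = √(322 - ⅖*(-4)²) = √(322 - ⅖*16) = √(322 - 32/5) = √(1578/5) = √7890/5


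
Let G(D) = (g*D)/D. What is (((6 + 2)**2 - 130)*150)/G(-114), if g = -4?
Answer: 2475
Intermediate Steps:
G(D) = -4 (G(D) = (-4*D)/D = -4)
(((6 + 2)**2 - 130)*150)/G(-114) = (((6 + 2)**2 - 130)*150)/(-4) = ((8**2 - 130)*150)*(-1/4) = ((64 - 130)*150)*(-1/4) = -66*150*(-1/4) = -9900*(-1/4) = 2475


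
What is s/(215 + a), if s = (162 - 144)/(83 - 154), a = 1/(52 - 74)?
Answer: -396/335759 ≈ -0.0011794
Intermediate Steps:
a = -1/22 (a = 1/(-22) = -1/22 ≈ -0.045455)
s = -18/71 (s = 18/(-71) = 18*(-1/71) = -18/71 ≈ -0.25352)
s/(215 + a) = -18/(71*(215 - 1/22)) = -18/(71*4729/22) = -18/71*22/4729 = -396/335759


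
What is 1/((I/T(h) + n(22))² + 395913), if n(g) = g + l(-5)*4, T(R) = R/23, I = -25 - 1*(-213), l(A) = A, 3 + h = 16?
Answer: 169/85831797 ≈ 1.9690e-6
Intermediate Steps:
h = 13 (h = -3 + 16 = 13)
I = 188 (I = -25 + 213 = 188)
T(R) = R/23 (T(R) = R*(1/23) = R/23)
n(g) = -20 + g (n(g) = g - 5*4 = g - 20 = -20 + g)
1/((I/T(h) + n(22))² + 395913) = 1/((188/(((1/23)*13)) + (-20 + 22))² + 395913) = 1/((188/(13/23) + 2)² + 395913) = 1/((188*(23/13) + 2)² + 395913) = 1/((4324/13 + 2)² + 395913) = 1/((4350/13)² + 395913) = 1/(18922500/169 + 395913) = 1/(85831797/169) = 169/85831797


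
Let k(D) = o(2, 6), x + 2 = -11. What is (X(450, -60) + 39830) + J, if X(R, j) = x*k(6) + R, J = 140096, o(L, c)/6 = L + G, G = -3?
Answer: 180454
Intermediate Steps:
x = -13 (x = -2 - 11 = -13)
o(L, c) = -18 + 6*L (o(L, c) = 6*(L - 3) = 6*(-3 + L) = -18 + 6*L)
k(D) = -6 (k(D) = -18 + 6*2 = -18 + 12 = -6)
X(R, j) = 78 + R (X(R, j) = -13*(-6) + R = 78 + R)
(X(450, -60) + 39830) + J = ((78 + 450) + 39830) + 140096 = (528 + 39830) + 140096 = 40358 + 140096 = 180454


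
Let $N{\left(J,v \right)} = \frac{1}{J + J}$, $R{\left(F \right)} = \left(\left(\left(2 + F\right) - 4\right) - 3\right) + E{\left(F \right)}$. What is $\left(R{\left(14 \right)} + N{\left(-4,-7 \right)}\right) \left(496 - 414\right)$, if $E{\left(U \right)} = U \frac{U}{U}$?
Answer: $\frac{7503}{4} \approx 1875.8$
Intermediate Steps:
$E{\left(U \right)} = U$ ($E{\left(U \right)} = U 1 = U$)
$R{\left(F \right)} = -5 + 2 F$ ($R{\left(F \right)} = \left(\left(\left(2 + F\right) - 4\right) - 3\right) + F = \left(\left(-2 + F\right) - 3\right) + F = \left(-5 + F\right) + F = -5 + 2 F$)
$N{\left(J,v \right)} = \frac{1}{2 J}$
$\left(R{\left(14 \right)} + N{\left(-4,-7 \right)}\right) \left(496 - 414\right) = \left(\left(-5 + 2 \cdot 14\right) + \frac{1}{2 \left(-4\right)}\right) \left(496 - 414\right) = \left(\left(-5 + 28\right) + \frac{1}{2} \left(- \frac{1}{4}\right)\right) 82 = \left(23 - \frac{1}{8}\right) 82 = \frac{183}{8} \cdot 82 = \frac{7503}{4}$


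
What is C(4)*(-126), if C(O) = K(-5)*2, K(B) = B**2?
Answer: -6300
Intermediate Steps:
C(O) = 50 (C(O) = (-5)**2*2 = 25*2 = 50)
C(4)*(-126) = 50*(-126) = -6300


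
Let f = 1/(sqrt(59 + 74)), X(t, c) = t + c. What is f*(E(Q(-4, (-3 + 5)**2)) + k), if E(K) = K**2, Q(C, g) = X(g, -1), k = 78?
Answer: 87*sqrt(133)/133 ≈ 7.5439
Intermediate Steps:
X(t, c) = c + t
Q(C, g) = -1 + g
f = sqrt(133)/133 (f = 1/(sqrt(133)) = sqrt(133)/133 ≈ 0.086711)
f*(E(Q(-4, (-3 + 5)**2)) + k) = (sqrt(133)/133)*((-1 + (-3 + 5)**2)**2 + 78) = (sqrt(133)/133)*((-1 + 2**2)**2 + 78) = (sqrt(133)/133)*((-1 + 4)**2 + 78) = (sqrt(133)/133)*(3**2 + 78) = (sqrt(133)/133)*(9 + 78) = (sqrt(133)/133)*87 = 87*sqrt(133)/133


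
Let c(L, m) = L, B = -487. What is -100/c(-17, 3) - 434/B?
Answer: 56078/8279 ≈ 6.7735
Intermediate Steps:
-100/c(-17, 3) - 434/B = -100/(-17) - 434/(-487) = -100*(-1/17) - 434*(-1/487) = 100/17 + 434/487 = 56078/8279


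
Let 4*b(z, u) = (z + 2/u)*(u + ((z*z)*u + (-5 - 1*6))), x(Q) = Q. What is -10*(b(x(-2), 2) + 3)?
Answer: -65/2 ≈ -32.500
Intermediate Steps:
b(z, u) = (z + 2/u)*(-11 + u + u*z²)/4 (b(z, u) = ((z + 2/u)*(u + ((z*z)*u + (-5 - 1*6))))/4 = ((z + 2/u)*(u + (z²*u + (-5 - 6))))/4 = ((z + 2/u)*(u + (u*z² - 11)))/4 = ((z + 2/u)*(u + (-11 + u*z²)))/4 = ((z + 2/u)*(-11 + u + u*z²))/4 = (z + 2/u)*(-11 + u + u*z²)/4)
-10*(b(x(-2), 2) + 3) = -10*((¼)*(-22 + 2*(2 - 11*(-2) + 2*(-2)² + 2*(-2) + 2*(-2)³))/2 + 3) = -10*((¼)*(½)*(-22 + 2*(2 + 22 + 2*4 - 4 + 2*(-8))) + 3) = -10*((¼)*(½)*(-22 + 2*(2 + 22 + 8 - 4 - 16)) + 3) = -10*((¼)*(½)*(-22 + 2*12) + 3) = -10*((¼)*(½)*(-22 + 24) + 3) = -10*((¼)*(½)*2 + 3) = -10*(¼ + 3) = -10*13/4 = -65/2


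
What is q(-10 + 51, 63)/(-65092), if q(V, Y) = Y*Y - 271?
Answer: -1849/32546 ≈ -0.056812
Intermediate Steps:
q(V, Y) = -271 + Y² (q(V, Y) = Y² - 271 = -271 + Y²)
q(-10 + 51, 63)/(-65092) = (-271 + 63²)/(-65092) = (-271 + 3969)*(-1/65092) = 3698*(-1/65092) = -1849/32546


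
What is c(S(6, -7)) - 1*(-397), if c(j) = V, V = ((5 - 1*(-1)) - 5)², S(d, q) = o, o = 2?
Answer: 398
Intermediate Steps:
S(d, q) = 2
V = 1 (V = ((5 + 1) - 5)² = (6 - 5)² = 1² = 1)
c(j) = 1
c(S(6, -7)) - 1*(-397) = 1 - 1*(-397) = 1 + 397 = 398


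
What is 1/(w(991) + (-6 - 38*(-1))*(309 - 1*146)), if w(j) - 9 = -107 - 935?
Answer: 1/4183 ≈ 0.00023906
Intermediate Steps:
w(j) = -1033 (w(j) = 9 + (-107 - 935) = 9 - 1042 = -1033)
1/(w(991) + (-6 - 38*(-1))*(309 - 1*146)) = 1/(-1033 + (-6 - 38*(-1))*(309 - 1*146)) = 1/(-1033 + (-6 + 38)*(309 - 146)) = 1/(-1033 + 32*163) = 1/(-1033 + 5216) = 1/4183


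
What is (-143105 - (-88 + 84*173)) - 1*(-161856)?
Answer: 4307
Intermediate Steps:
(-143105 - (-88 + 84*173)) - 1*(-161856) = (-143105 - (-88 + 14532)) + 161856 = (-143105 - 1*14444) + 161856 = (-143105 - 14444) + 161856 = -157549 + 161856 = 4307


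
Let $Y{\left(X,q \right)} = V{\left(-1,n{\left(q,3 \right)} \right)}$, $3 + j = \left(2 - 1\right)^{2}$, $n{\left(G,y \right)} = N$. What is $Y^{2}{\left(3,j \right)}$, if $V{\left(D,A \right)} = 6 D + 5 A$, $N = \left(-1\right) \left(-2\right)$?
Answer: $16$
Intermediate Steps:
$N = 2$
$n{\left(G,y \right)} = 2$
$j = -2$ ($j = -3 + \left(2 - 1\right)^{2} = -3 + 1^{2} = -3 + 1 = -2$)
$V{\left(D,A \right)} = 5 A + 6 D$
$Y{\left(X,q \right)} = 4$ ($Y{\left(X,q \right)} = 5 \cdot 2 + 6 \left(-1\right) = 10 - 6 = 4$)
$Y^{2}{\left(3,j \right)} = 4^{2} = 16$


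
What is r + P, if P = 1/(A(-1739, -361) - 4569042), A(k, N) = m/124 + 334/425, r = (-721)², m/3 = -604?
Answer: 31293030098533986/60197310521 ≈ 5.1984e+5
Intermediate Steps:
m = -1812 (m = 3*(-604) = -1812)
r = 519841
A(k, N) = -182171/13175 (A(k, N) = -1812/124 + 334/425 = -1812*1/124 + 334*(1/425) = -453/31 + 334/425 = -182171/13175)
P = -13175/60197310521 (P = 1/(-182171/13175 - 4569042) = 1/(-60197310521/13175) = -13175/60197310521 ≈ -2.1886e-7)
r + P = 519841 - 13175/60197310521 = 31293030098533986/60197310521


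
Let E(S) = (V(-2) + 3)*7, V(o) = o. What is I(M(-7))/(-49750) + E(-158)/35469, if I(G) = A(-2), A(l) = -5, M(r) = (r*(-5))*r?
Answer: 15017/50416650 ≈ 0.00029786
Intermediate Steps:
M(r) = -5*r**2 (M(r) = (-5*r)*r = -5*r**2)
I(G) = -5
E(S) = 7 (E(S) = (-2 + 3)*7 = 1*7 = 7)
I(M(-7))/(-49750) + E(-158)/35469 = -5/(-49750) + 7/35469 = -5*(-1/49750) + 7*(1/35469) = 1/9950 + 1/5067 = 15017/50416650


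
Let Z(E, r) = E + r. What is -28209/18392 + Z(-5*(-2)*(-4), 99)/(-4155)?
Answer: -118293523/76418760 ≈ -1.5480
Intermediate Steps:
-28209/18392 + Z(-5*(-2)*(-4), 99)/(-4155) = -28209/18392 + (-5*(-2)*(-4) + 99)/(-4155) = -28209*1/18392 + (10*(-4) + 99)*(-1/4155) = -28209/18392 + (-40 + 99)*(-1/4155) = -28209/18392 + 59*(-1/4155) = -28209/18392 - 59/4155 = -118293523/76418760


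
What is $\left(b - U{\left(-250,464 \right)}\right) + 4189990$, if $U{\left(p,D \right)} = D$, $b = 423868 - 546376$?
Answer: $4067018$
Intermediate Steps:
$b = -122508$ ($b = 423868 - 546376 = -122508$)
$\left(b - U{\left(-250,464 \right)}\right) + 4189990 = \left(-122508 - 464\right) + 4189990 = -122972 + 4189990 = 4067018$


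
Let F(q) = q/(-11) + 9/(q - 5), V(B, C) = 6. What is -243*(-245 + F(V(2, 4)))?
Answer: 632286/11 ≈ 57481.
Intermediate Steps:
F(q) = 9/(-5 + q) - q/11 (F(q) = q*(-1/11) + 9/(-5 + q) = -q/11 + 9/(-5 + q) = 9/(-5 + q) - q/11)
-243*(-245 + F(V(2, 4))) = -243*(-245 + (99 - 1*6² + 5*6)/(11*(-5 + 6))) = -243*(-245 + (1/11)*(99 - 1*36 + 30)/1) = -243*(-245 + (1/11)*1*(99 - 36 + 30)) = -243*(-245 + (1/11)*1*93) = -243*(-245 + 93/11) = -243*(-2602/11) = 632286/11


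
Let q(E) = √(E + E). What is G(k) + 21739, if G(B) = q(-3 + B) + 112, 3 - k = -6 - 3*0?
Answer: 21851 + 2*√3 ≈ 21854.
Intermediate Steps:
k = 9 (k = 3 - (-6 - 3*0) = 3 - (-6 + 0) = 3 - 1*(-6) = 3 + 6 = 9)
q(E) = √2*√E (q(E) = √(2*E) = √2*√E)
G(B) = 112 + √2*√(-3 + B) (G(B) = √2*√(-3 + B) + 112 = 112 + √2*√(-3 + B))
G(k) + 21739 = (112 + √(-6 + 2*9)) + 21739 = (112 + √(-6 + 18)) + 21739 = (112 + √12) + 21739 = (112 + 2*√3) + 21739 = 21851 + 2*√3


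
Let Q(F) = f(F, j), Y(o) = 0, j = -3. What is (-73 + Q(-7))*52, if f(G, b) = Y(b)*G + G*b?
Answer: -2704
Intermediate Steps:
f(G, b) = G*b (f(G, b) = 0*G + G*b = 0 + G*b = G*b)
Q(F) = -3*F (Q(F) = F*(-3) = -3*F)
(-73 + Q(-7))*52 = (-73 - 3*(-7))*52 = (-73 + 21)*52 = -52*52 = -2704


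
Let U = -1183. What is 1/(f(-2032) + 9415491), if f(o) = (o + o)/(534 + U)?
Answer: 649/6110657723 ≈ 1.0621e-7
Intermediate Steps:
f(o) = -2*o/649 (f(o) = (o + o)/(534 - 1183) = (2*o)/(-649) = (2*o)*(-1/649) = -2*o/649)
1/(f(-2032) + 9415491) = 1/(-2/649*(-2032) + 9415491) = 1/(4064/649 + 9415491) = 1/(6110657723/649) = 649/6110657723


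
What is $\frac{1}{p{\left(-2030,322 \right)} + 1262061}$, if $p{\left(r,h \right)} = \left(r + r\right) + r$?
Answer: $\frac{1}{1255971} \approx 7.962 \cdot 10^{-7}$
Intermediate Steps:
$p{\left(r,h \right)} = 3 r$ ($p{\left(r,h \right)} = 2 r + r = 3 r$)
$\frac{1}{p{\left(-2030,322 \right)} + 1262061} = \frac{1}{3 \left(-2030\right) + 1262061} = \frac{1}{-6090 + 1262061} = \frac{1}{1255971}$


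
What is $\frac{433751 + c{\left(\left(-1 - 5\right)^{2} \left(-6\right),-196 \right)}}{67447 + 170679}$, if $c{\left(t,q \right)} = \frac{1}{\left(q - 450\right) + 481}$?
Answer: $\frac{35784457}{19645395} \approx 1.8215$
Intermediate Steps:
$c{\left(t,q \right)} = \frac{1}{31 + q}$ ($c{\left(t,q \right)} = \frac{1}{\left(-450 + q\right) + 481} = \frac{1}{31 + q}$)
$\frac{433751 + c{\left(\left(-1 - 5\right)^{2} \left(-6\right),-196 \right)}}{67447 + 170679} = \frac{433751 + \frac{1}{31 - 196}}{67447 + 170679} = \frac{433751 + \frac{1}{-165}}{238126} = \left(433751 - \frac{1}{165}\right) \frac{1}{238126} = \frac{71568914}{165} \cdot \frac{1}{238126} = \frac{35784457}{19645395}$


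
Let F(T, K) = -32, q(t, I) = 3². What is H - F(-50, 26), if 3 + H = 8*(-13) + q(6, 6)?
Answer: -66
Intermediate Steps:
q(t, I) = 9
H = -98 (H = -3 + (8*(-13) + 9) = -3 + (-104 + 9) = -3 - 95 = -98)
H - F(-50, 26) = -98 - 1*(-32) = -98 + 32 = -66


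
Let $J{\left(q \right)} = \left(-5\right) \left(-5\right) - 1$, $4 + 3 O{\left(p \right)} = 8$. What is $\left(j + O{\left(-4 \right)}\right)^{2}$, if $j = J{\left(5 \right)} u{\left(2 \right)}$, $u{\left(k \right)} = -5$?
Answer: $\frac{126736}{9} \approx 14082.0$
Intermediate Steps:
$O{\left(p \right)} = \frac{4}{3}$ ($O{\left(p \right)} = - \frac{4}{3} + \frac{1}{3} \cdot 8 = - \frac{4}{3} + \frac{8}{3} = \frac{4}{3}$)
$J{\left(q \right)} = 24$ ($J{\left(q \right)} = 25 - 1 = 24$)
$j = -120$ ($j = 24 \left(-5\right) = -120$)
$\left(j + O{\left(-4 \right)}\right)^{2} = \left(-120 + \frac{4}{3}\right)^{2} = \left(- \frac{356}{3}\right)^{2} = \frac{126736}{9}$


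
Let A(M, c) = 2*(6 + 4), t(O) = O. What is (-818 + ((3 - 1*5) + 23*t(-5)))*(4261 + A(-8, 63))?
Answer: -4002735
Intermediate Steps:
A(M, c) = 20 (A(M, c) = 2*10 = 20)
(-818 + ((3 - 1*5) + 23*t(-5)))*(4261 + A(-8, 63)) = (-818 + ((3 - 1*5) + 23*(-5)))*(4261 + 20) = (-818 + ((3 - 5) - 115))*4281 = (-818 + (-2 - 115))*4281 = (-818 - 117)*4281 = -935*4281 = -4002735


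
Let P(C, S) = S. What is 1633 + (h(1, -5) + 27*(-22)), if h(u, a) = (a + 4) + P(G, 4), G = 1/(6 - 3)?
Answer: 1042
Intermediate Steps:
G = ⅓ (G = 1/3 = ⅓ ≈ 0.33333)
h(u, a) = 8 + a (h(u, a) = (a + 4) + 4 = (4 + a) + 4 = 8 + a)
1633 + (h(1, -5) + 27*(-22)) = 1633 + ((8 - 5) + 27*(-22)) = 1633 + (3 - 594) = 1633 - 591 = 1042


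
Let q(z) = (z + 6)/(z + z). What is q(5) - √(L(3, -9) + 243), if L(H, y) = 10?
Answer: 11/10 - √253 ≈ -14.806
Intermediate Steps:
q(z) = (6 + z)/(2*z) (q(z) = (6 + z)/((2*z)) = (6 + z)*(1/(2*z)) = (6 + z)/(2*z))
q(5) - √(L(3, -9) + 243) = (½)*(6 + 5)/5 - √(10 + 243) = (½)*(⅕)*11 - √253 = 11/10 - √253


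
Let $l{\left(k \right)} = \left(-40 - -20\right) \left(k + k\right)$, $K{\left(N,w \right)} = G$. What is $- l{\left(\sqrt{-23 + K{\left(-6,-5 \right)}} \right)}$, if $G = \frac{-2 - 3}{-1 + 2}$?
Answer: $80 i \sqrt{7} \approx 211.66 i$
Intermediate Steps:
$G = -5$ ($G = - \frac{5}{1} = \left(-5\right) 1 = -5$)
$K{\left(N,w \right)} = -5$
$l{\left(k \right)} = - 40 k$ ($l{\left(k \right)} = \left(-40 + 20\right) 2 k = - 20 \cdot 2 k = - 40 k$)
$- l{\left(\sqrt{-23 + K{\left(-6,-5 \right)}} \right)} = - \left(-40\right) \sqrt{-23 - 5} = - \left(-40\right) \sqrt{-28} = - \left(-40\right) 2 i \sqrt{7} = - \left(-80\right) i \sqrt{7} = 80 i \sqrt{7}$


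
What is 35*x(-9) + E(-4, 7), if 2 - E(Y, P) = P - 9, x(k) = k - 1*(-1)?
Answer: -276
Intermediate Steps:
x(k) = 1 + k (x(k) = k + 1 = 1 + k)
E(Y, P) = 11 - P (E(Y, P) = 2 - (P - 9) = 2 - (-9 + P) = 2 + (9 - P) = 11 - P)
35*x(-9) + E(-4, 7) = 35*(1 - 9) + (11 - 1*7) = 35*(-8) + (11 - 7) = -280 + 4 = -276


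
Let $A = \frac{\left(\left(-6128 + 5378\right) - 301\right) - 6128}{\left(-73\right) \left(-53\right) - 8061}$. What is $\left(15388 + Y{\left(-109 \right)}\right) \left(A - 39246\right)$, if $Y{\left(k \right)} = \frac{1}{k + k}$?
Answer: $- \frac{551869336288899}{913856} \approx -6.0389 \cdot 10^{8}$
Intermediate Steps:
$Y{\left(k \right)} = \frac{1}{2 k}$
$A = \frac{7179}{4192}$ ($A = \frac{\left(-750 - 301\right) - 6128}{3869 - 8061} = \frac{-1051 - 6128}{-4192} = \left(-7179\right) \left(- \frac{1}{4192}\right) = \frac{7179}{4192} \approx 1.7125$)
$\left(15388 + Y{\left(-109 \right)}\right) \left(A - 39246\right) = \left(15388 + \frac{1}{2 \left(-109\right)}\right) \left(\frac{7179}{4192} - 39246\right) = \left(15388 + \frac{1}{2} \left(- \frac{1}{109}\right)\right) \left(- \frac{164512053}{4192}\right) = \left(15388 - \frac{1}{218}\right) \left(- \frac{164512053}{4192}\right) = \frac{3354583}{218} \left(- \frac{164512053}{4192}\right) = - \frac{551869336288899}{913856}$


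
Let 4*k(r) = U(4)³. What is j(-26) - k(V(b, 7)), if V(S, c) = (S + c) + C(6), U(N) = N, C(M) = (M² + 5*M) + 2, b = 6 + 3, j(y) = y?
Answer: -42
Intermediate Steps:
b = 9
C(M) = 2 + M² + 5*M
V(S, c) = 68 + S + c (V(S, c) = (S + c) + (2 + 6² + 5*6) = (S + c) + (2 + 36 + 30) = (S + c) + 68 = 68 + S + c)
k(r) = 16 (k(r) = (¼)*4³ = (¼)*64 = 16)
j(-26) - k(V(b, 7)) = -26 - 1*16 = -26 - 16 = -42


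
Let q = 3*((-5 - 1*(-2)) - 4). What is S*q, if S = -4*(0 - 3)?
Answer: -252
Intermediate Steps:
S = 12 (S = -4*(-3) = 12)
q = -21 (q = 3*((-5 + 2) - 4) = 3*(-3 - 4) = 3*(-7) = -21)
S*q = 12*(-21) = -252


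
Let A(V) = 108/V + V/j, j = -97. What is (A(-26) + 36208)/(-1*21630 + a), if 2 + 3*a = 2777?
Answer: -45653388/26109005 ≈ -1.7486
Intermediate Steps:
a = 925 (a = -2/3 + (1/3)*2777 = -2/3 + 2777/3 = 925)
A(V) = 108/V - V/97 (A(V) = 108/V + V/(-97) = 108/V + V*(-1/97) = 108/V - V/97)
(A(-26) + 36208)/(-1*21630 + a) = ((108/(-26) - 1/97*(-26)) + 36208)/(-1*21630 + 925) = ((108*(-1/26) + 26/97) + 36208)/(-21630 + 925) = ((-54/13 + 26/97) + 36208)/(-20705) = (-4900/1261 + 36208)*(-1/20705) = (45653388/1261)*(-1/20705) = -45653388/26109005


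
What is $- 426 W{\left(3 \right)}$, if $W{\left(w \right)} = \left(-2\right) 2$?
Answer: $1704$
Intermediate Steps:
$W{\left(w \right)} = -4$
$- 426 W{\left(3 \right)} = \left(-426\right) \left(-4\right) = 1704$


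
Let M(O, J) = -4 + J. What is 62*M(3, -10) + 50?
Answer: -818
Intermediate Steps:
62*M(3, -10) + 50 = 62*(-4 - 10) + 50 = 62*(-14) + 50 = -868 + 50 = -818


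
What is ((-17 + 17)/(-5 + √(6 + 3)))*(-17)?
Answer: 0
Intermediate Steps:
((-17 + 17)/(-5 + √(6 + 3)))*(-17) = (0/(-5 + √9))*(-17) = (0/(-5 + 3))*(-17) = (0/(-2))*(-17) = (0*(-½))*(-17) = 0*(-17) = 0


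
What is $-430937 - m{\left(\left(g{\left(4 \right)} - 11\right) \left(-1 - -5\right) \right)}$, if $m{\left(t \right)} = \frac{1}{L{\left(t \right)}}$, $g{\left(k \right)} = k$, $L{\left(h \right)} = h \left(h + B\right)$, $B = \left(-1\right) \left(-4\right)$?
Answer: $- \frac{289589665}{672} \approx -4.3094 \cdot 10^{5}$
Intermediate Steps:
$B = 4$
$L{\left(h \right)} = h \left(4 + h\right)$ ($L{\left(h \right)} = h \left(h + 4\right) = h \left(4 + h\right)$)
$m{\left(t \right)} = \frac{1}{t \left(4 + t\right)}$
$-430937 - m{\left(\left(g{\left(4 \right)} - 11\right) \left(-1 - -5\right) \right)} = -430937 - \frac{1}{\left(4 - 11\right) \left(-1 - -5\right) \left(4 + \left(4 - 11\right) \left(-1 - -5\right)\right)} = -430937 - \frac{1}{- 7 \left(-1 + 5\right) \left(4 - 7 \left(-1 + 5\right)\right)} = -430937 - \frac{1}{\left(-7\right) 4 \left(4 - 28\right)} = -430937 - \frac{1}{\left(-28\right) \left(4 - 28\right)} = -430937 - - \frac{1}{28 \left(-24\right)} = -430937 - \left(- \frac{1}{28}\right) \left(- \frac{1}{24}\right) = -430937 - \frac{1}{672} = - \frac{289589665}{672}$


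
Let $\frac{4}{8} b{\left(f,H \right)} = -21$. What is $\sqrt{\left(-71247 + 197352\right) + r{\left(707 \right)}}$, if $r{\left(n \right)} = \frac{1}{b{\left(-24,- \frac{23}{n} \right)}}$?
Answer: $\frac{\sqrt{222449178}}{42} \approx 355.11$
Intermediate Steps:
$b{\left(f,H \right)} = -42$ ($b{\left(f,H \right)} = 2 \left(-21\right) = -42$)
$r{\left(n \right)} = - \frac{1}{42}$ ($r{\left(n \right)} = \frac{1}{-42} = - \frac{1}{42}$)
$\sqrt{\left(-71247 + 197352\right) + r{\left(707 \right)}} = \sqrt{\left(-71247 + 197352\right) - \frac{1}{42}} = \sqrt{126105 - \frac{1}{42}} = \sqrt{\frac{5296409}{42}} = \frac{\sqrt{222449178}}{42}$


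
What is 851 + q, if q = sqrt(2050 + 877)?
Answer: 851 + sqrt(2927) ≈ 905.10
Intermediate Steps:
q = sqrt(2927) ≈ 54.102
851 + q = 851 + sqrt(2927)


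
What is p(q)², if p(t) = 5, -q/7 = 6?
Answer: 25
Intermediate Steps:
q = -42 (q = -7*6 = -42)
p(q)² = 5² = 25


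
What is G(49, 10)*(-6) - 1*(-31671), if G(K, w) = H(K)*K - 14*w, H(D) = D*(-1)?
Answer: 46917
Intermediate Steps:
H(D) = -D
G(K, w) = -K² - 14*w (G(K, w) = (-K)*K - 14*w = -K² - 14*w)
G(49, 10)*(-6) - 1*(-31671) = (-1*49² - 14*10)*(-6) - 1*(-31671) = (-1*2401 - 140)*(-6) + 31671 = (-2401 - 140)*(-6) + 31671 = -2541*(-6) + 31671 = 15246 + 31671 = 46917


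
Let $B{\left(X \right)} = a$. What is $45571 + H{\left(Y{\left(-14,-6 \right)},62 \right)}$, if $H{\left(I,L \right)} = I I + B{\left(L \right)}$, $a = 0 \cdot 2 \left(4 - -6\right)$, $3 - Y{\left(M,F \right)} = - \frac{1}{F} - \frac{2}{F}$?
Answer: $\frac{182309}{4} \approx 45577.0$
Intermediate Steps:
$Y{\left(M,F \right)} = 3 + \frac{3}{F}$ ($Y{\left(M,F \right)} = 3 - \left(- \frac{1}{F} - \frac{2}{F}\right) = 3 - - \frac{3}{F} = 3 + \frac{3}{F}$)
$a = 0$ ($a = 0 \left(4 + 6\right) = 0 \cdot 10 = 0$)
$B{\left(X \right)} = 0$
$H{\left(I,L \right)} = I^{2}$ ($H{\left(I,L \right)} = I I + 0 = I^{2} + 0 = I^{2}$)
$45571 + H{\left(Y{\left(-14,-6 \right)},62 \right)} = 45571 + \left(3 + \frac{3}{-6}\right)^{2} = 45571 + \left(3 + 3 \left(- \frac{1}{6}\right)\right)^{2} = 45571 + \left(3 - \frac{1}{2}\right)^{2} = 45571 + \left(\frac{5}{2}\right)^{2} = 45571 + \frac{25}{4} = \frac{182309}{4}$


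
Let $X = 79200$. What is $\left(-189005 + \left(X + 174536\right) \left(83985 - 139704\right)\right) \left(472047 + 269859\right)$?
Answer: $-10489145068350234$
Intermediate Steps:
$\left(-189005 + \left(X + 174536\right) \left(83985 - 139704\right)\right) \left(472047 + 269859\right) = \left(-189005 + \left(79200 + 174536\right) \left(83985 - 139704\right)\right) \left(472047 + 269859\right) = \left(-189005 + 253736 \left(-55719\right)\right) 741906 = \left(-189005 - 14137916184\right) 741906 = \left(-14138105189\right) 741906 = -10489145068350234$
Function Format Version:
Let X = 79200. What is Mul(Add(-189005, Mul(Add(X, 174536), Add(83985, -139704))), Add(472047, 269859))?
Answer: -10489145068350234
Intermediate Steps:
Mul(Add(-189005, Mul(Add(X, 174536), Add(83985, -139704))), Add(472047, 269859)) = Mul(Add(-189005, Mul(Add(79200, 174536), Add(83985, -139704))), Add(472047, 269859)) = Mul(Add(-189005, Mul(253736, -55719)), 741906) = Mul(Add(-189005, -14137916184), 741906) = Mul(-14138105189, 741906) = -10489145068350234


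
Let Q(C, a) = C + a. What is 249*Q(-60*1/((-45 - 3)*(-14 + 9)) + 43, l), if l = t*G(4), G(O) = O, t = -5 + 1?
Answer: 26643/4 ≈ 6660.8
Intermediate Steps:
t = -4
l = -16 (l = -4*4 = -16)
249*Q(-60*1/((-45 - 3)*(-14 + 9)) + 43, l) = 249*((-60*1/((-45 - 3)*(-14 + 9)) + 43) - 16) = 249*((-60/((-5*(-48))) + 43) - 16) = 249*((-60/240 + 43) - 16) = 249*((-60*1/240 + 43) - 16) = 249*((-1/4 + 43) - 16) = 249*(171/4 - 16) = 249*(107/4) = 26643/4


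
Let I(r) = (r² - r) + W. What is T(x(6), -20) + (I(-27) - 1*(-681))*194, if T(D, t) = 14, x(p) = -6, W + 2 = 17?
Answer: 281702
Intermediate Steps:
W = 15 (W = -2 + 17 = 15)
I(r) = 15 + r² - r (I(r) = (r² - r) + 15 = 15 + r² - r)
T(x(6), -20) + (I(-27) - 1*(-681))*194 = 14 + ((15 + (-27)² - 1*(-27)) - 1*(-681))*194 = 14 + ((15 + 729 + 27) + 681)*194 = 14 + (771 + 681)*194 = 14 + 1452*194 = 14 + 281688 = 281702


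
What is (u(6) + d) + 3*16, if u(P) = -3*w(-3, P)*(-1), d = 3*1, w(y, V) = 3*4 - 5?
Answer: 72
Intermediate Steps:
w(y, V) = 7 (w(y, V) = 12 - 5 = 7)
d = 3
u(P) = 21 (u(P) = -3*7*(-1) = -21*(-1) = 21)
(u(6) + d) + 3*16 = (21 + 3) + 3*16 = 24 + 48 = 72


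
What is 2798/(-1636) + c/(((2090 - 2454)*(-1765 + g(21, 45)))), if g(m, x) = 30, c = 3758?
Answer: -110056302/64574965 ≈ -1.7043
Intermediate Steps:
2798/(-1636) + c/(((2090 - 2454)*(-1765 + g(21, 45)))) = 2798/(-1636) + 3758/(((2090 - 2454)*(-1765 + 30))) = 2798*(-1/1636) + 3758/((-364*(-1735))) = -1399/818 + 3758/631540 = -1399/818 + 3758*(1/631540) = -1399/818 + 1879/315770 = -110056302/64574965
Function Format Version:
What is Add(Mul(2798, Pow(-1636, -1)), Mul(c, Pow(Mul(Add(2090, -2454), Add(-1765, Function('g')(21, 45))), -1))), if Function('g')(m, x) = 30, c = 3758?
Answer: Rational(-110056302, 64574965) ≈ -1.7043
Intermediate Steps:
Add(Mul(2798, Pow(-1636, -1)), Mul(c, Pow(Mul(Add(2090, -2454), Add(-1765, Function('g')(21, 45))), -1))) = Add(Mul(2798, Pow(-1636, -1)), Mul(3758, Pow(Mul(Add(2090, -2454), Add(-1765, 30)), -1))) = Add(Mul(2798, Rational(-1, 1636)), Mul(3758, Pow(Mul(-364, -1735), -1))) = Add(Rational(-1399, 818), Mul(3758, Pow(631540, -1))) = Add(Rational(-1399, 818), Mul(3758, Rational(1, 631540))) = Add(Rational(-1399, 818), Rational(1879, 315770)) = Rational(-110056302, 64574965)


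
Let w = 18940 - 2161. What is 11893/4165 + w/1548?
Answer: 4204519/307020 ≈ 13.695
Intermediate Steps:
w = 16779
11893/4165 + w/1548 = 11893/4165 + 16779/1548 = 11893*(1/4165) + 16779*(1/1548) = 1699/595 + 5593/516 = 4204519/307020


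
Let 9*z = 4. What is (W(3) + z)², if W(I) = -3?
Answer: 529/81 ≈ 6.5309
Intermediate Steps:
z = 4/9 (z = (⅑)*4 = 4/9 ≈ 0.44444)
(W(3) + z)² = (-3 + 4/9)² = (-23/9)² = 529/81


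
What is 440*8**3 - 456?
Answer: 224824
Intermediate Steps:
440*8**3 - 456 = 440*512 - 456 = 225280 - 456 = 224824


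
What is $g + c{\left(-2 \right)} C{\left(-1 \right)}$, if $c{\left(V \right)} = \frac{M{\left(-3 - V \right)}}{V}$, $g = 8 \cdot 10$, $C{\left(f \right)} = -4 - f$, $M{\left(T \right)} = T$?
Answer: $\frac{157}{2} \approx 78.5$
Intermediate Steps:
$g = 80$
$c{\left(V \right)} = \frac{-3 - V}{V}$
$g + c{\left(-2 \right)} C{\left(-1 \right)} = 80 + \frac{-3 - -2}{-2} \left(-4 - -1\right) = 80 + - \frac{-3 + 2}{2} \left(-4 + 1\right) = 80 + \left(- \frac{1}{2}\right) \left(-1\right) \left(-3\right) = 80 + \frac{1}{2} \left(-3\right) = 80 - \frac{3}{2} = \frac{157}{2}$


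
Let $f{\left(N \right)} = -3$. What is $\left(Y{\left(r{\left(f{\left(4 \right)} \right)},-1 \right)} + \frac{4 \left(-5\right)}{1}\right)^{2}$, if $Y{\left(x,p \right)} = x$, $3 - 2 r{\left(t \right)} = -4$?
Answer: $\frac{1089}{4} \approx 272.25$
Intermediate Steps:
$r{\left(t \right)} = \frac{7}{2}$ ($r{\left(t \right)} = \frac{3}{2} - -2 = \frac{3}{2} + 2 = \frac{7}{2}$)
$\left(Y{\left(r{\left(f{\left(4 \right)} \right)},-1 \right)} + \frac{4 \left(-5\right)}{1}\right)^{2} = \left(\frac{7}{2} + \frac{4 \left(-5\right)}{1}\right)^{2} = \left(\frac{7}{2} - 20\right)^{2} = \left(- \frac{33}{2}\right)^{2} = \frac{1089}{4}$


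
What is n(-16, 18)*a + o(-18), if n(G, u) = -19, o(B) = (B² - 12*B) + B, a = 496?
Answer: -8902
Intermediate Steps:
o(B) = B² - 11*B
n(-16, 18)*a + o(-18) = -19*496 - 18*(-11 - 18) = -9424 - 18*(-29) = -9424 + 522 = -8902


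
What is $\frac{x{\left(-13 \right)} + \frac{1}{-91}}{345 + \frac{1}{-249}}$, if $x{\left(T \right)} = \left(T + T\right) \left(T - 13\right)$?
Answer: $\frac{15317235}{7817264} \approx 1.9594$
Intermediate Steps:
$x{\left(T \right)} = 2 T \left(-13 + T\right)$
$\frac{x{\left(-13 \right)} + \frac{1}{-91}}{345 + \frac{1}{-249}} = \frac{2 \left(-13\right) \left(-13 - 13\right) + \frac{1}{-91}}{345 + \frac{1}{-249}} = \frac{2 \left(-13\right) \left(-26\right) - \frac{1}{91}}{345 - \frac{1}{249}} = \frac{676 - \frac{1}{91}}{\frac{85904}{249}} = \frac{61515}{91} \cdot \frac{249}{85904} = \frac{15317235}{7817264}$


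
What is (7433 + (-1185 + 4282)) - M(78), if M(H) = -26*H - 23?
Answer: 12581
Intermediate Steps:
M(H) = -23 - 26*H
(7433 + (-1185 + 4282)) - M(78) = (7433 + (-1185 + 4282)) - (-23 - 26*78) = (7433 + 3097) - (-23 - 2028) = 10530 - 1*(-2051) = 10530 + 2051 = 12581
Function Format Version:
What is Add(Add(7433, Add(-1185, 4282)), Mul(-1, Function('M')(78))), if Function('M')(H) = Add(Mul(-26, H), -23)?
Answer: 12581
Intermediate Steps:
Function('M')(H) = Add(-23, Mul(-26, H))
Add(Add(7433, Add(-1185, 4282)), Mul(-1, Function('M')(78))) = Add(Add(7433, Add(-1185, 4282)), Mul(-1, Add(-23, Mul(-26, 78)))) = Add(Add(7433, 3097), Mul(-1, Add(-23, -2028))) = Add(10530, Mul(-1, -2051)) = Add(10530, 2051) = 12581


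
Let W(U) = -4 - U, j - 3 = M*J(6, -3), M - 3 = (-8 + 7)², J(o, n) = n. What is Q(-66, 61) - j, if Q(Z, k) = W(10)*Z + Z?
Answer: 867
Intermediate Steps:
M = 4 (M = 3 + (-8 + 7)² = 3 + (-1)² = 3 + 1 = 4)
j = -9 (j = 3 + 4*(-3) = 3 - 12 = -9)
Q(Z, k) = -13*Z (Q(Z, k) = (-4 - 1*10)*Z + Z = (-4 - 10)*Z + Z = -14*Z + Z = -13*Z)
Q(-66, 61) - j = -13*(-66) - 1*(-9) = 858 + 9 = 867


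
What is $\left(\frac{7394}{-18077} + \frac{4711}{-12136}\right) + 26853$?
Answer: $\frac{5890902626285}{219382472} \approx 26852.0$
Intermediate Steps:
$\left(\frac{7394}{-18077} + \frac{4711}{-12136}\right) + 26853 = \left(7394 \left(- \frac{1}{18077}\right) + 4711 \left(- \frac{1}{12136}\right)\right) + 26853 = \left(- \frac{7394}{18077} - \frac{4711}{12136}\right) + 26853 = - \frac{174894331}{219382472} + 26853 = \frac{5890902626285}{219382472}$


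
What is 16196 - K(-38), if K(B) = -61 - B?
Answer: 16219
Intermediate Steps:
16196 - K(-38) = 16196 - (-61 - 1*(-38)) = 16196 - (-61 + 38) = 16196 - 1*(-23) = 16196 + 23 = 16219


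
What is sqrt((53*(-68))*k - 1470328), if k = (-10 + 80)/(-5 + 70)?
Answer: 4*I*sqrt(15571335)/13 ≈ 1214.2*I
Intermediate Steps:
k = 14/13 (k = 70/65 = 70*(1/65) = 14/13 ≈ 1.0769)
sqrt((53*(-68))*k - 1470328) = sqrt((53*(-68))*(14/13) - 1470328) = sqrt(-3604*14/13 - 1470328) = sqrt(-50456/13 - 1470328) = sqrt(-19164720/13) = 4*I*sqrt(15571335)/13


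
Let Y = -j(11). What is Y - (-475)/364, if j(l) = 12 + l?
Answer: -7897/364 ≈ -21.695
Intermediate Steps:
Y = -23 (Y = -(12 + 11) = -1*23 = -23)
Y - (-475)/364 = -23 - (-475)/364 = -23 - 1*(-475/364) = -23 + 475/364 = -7897/364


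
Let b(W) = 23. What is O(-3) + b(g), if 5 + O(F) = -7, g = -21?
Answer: 11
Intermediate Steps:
O(F) = -12 (O(F) = -5 - 7 = -12)
O(-3) + b(g) = -12 + 23 = 11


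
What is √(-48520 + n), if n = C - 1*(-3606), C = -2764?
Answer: I*√47678 ≈ 218.35*I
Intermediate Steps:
n = 842 (n = -2764 - 1*(-3606) = -2764 + 3606 = 842)
√(-48520 + n) = √(-48520 + 842) = √(-47678) = I*√47678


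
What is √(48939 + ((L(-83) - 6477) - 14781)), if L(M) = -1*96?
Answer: 3*√3065 ≈ 166.09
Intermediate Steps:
L(M) = -96
√(48939 + ((L(-83) - 6477) - 14781)) = √(48939 + ((-96 - 6477) - 14781)) = √(48939 + (-6573 - 14781)) = √(48939 - 21354) = √27585 = 3*√3065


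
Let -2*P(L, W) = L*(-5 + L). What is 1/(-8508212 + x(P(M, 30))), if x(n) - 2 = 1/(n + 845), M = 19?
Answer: -712/6057845519 ≈ -1.1753e-7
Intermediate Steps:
P(L, W) = -L*(-5 + L)/2
x(n) = 2 + 1/(845 + n) (x(n) = 2 + 1/(n + 845) = 2 + 1/(845 + n))
1/(-8508212 + x(P(M, 30))) = 1/(-8508212 + (1691 + 2*((1/2)*19*(5 - 1*19)))/(845 + (1/2)*19*(5 - 1*19))) = 1/(-8508212 + (1691 + 2*((1/2)*19*(5 - 19)))/(845 + (1/2)*19*(5 - 19))) = 1/(-8508212 + (1691 + 2*((1/2)*19*(-14)))/(845 + (1/2)*19*(-14))) = 1/(-8508212 + (1691 + 2*(-133))/(845 - 133)) = 1/(-8508212 + (1691 - 266)/712) = 1/(-8508212 + (1/712)*1425) = 1/(-8508212 + 1425/712) = 1/(-6057845519/712) = -712/6057845519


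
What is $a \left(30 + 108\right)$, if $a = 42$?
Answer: $5796$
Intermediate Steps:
$a \left(30 + 108\right) = 42 \left(30 + 108\right) = 42 \cdot 138 = 5796$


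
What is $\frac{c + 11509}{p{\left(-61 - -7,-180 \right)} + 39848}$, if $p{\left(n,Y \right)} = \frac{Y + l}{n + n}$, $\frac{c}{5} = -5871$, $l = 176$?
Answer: $- \frac{481842}{1075897} \approx -0.44785$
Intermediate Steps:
$c = -29355$ ($c = 5 \left(-5871\right) = -29355$)
$p{\left(n,Y \right)} = \frac{176 + Y}{2 n}$ ($p{\left(n,Y \right)} = \frac{Y + 176}{n + n} = \frac{176 + Y}{2 n}$)
$\frac{c + 11509}{p{\left(-61 - -7,-180 \right)} + 39848} = \frac{-29355 + 11509}{\frac{176 - 180}{2 \left(-61 - -7\right)} + 39848} = - \frac{17846}{\frac{1}{2} \frac{1}{-61 + 7} \left(-4\right) + 39848} = - \frac{17846}{\frac{1}{2} \frac{1}{-54} \left(-4\right) + 39848} = - \frac{17846}{\frac{1}{2} \left(- \frac{1}{54}\right) \left(-4\right) + 39848} = - \frac{17846}{\frac{1}{27} + 39848} = - \frac{17846}{\frac{1075897}{27}} = \left(-17846\right) \frac{27}{1075897} = - \frac{481842}{1075897}$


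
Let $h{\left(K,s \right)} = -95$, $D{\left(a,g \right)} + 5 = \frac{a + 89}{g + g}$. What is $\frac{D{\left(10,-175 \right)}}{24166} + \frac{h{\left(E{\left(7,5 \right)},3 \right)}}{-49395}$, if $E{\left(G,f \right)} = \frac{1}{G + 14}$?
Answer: $\frac{3312503}{1943199300} \approx 0.0017047$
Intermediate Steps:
$E{\left(G,f \right)} = \frac{1}{14 + G}$
$D{\left(a,g \right)} = -5 + \frac{89 + a}{2 g}$ ($D{\left(a,g \right)} = -5 + \frac{a + 89}{g + g} = -5 + \frac{89 + a}{2 g}$)
$\frac{D{\left(10,-175 \right)}}{24166} + \frac{h{\left(E{\left(7,5 \right)},3 \right)}}{-49395} = \frac{\frac{1}{2} \frac{1}{-175} \left(89 + 10 - -1750\right)}{24166} - \frac{95}{-49395} = \frac{1}{2} \left(- \frac{1}{175}\right) \left(89 + 10 + 1750\right) \frac{1}{24166} - - \frac{19}{9879} = \frac{1}{2} \left(- \frac{1}{175}\right) 1849 \cdot \frac{1}{24166} + \frac{19}{9879} = \left(- \frac{1849}{350}\right) \frac{1}{24166} + \frac{19}{9879} = - \frac{43}{196700} + \frac{19}{9879} = \frac{3312503}{1943199300}$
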